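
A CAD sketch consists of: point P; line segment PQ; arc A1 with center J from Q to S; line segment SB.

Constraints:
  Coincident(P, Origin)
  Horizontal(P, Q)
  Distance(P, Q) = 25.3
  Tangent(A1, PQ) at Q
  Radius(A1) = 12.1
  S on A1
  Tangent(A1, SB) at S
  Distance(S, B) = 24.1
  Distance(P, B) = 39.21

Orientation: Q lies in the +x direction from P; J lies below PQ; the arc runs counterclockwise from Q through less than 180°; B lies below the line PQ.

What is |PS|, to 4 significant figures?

18.20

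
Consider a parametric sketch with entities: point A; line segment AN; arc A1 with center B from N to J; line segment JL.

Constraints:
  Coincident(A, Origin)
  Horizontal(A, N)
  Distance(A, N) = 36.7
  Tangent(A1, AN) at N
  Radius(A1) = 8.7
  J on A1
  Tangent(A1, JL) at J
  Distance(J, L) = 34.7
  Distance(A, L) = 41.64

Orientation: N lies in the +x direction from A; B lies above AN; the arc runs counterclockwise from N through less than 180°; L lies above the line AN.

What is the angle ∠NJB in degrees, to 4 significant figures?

20.78°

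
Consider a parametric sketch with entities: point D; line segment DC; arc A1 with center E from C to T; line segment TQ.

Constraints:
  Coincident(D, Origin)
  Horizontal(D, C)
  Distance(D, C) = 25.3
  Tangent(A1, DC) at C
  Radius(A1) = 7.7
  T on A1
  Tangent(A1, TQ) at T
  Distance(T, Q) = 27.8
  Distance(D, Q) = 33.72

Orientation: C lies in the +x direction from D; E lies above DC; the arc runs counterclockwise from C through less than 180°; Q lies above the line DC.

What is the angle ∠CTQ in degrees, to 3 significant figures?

111°

D is at the origin; DC is horizontal with |DC| = 25.3 and C on the +x side, so C = (25.3, 0.00). The tangent condition forces EC to be normal to DC, so E = C + (0, 7.7) = (25.3, 7.70). Since ET ⟂ TQ (tangency), |EQ| = √(7.7² + 27.8²) = 28.8 regardless of where T sits on A1. So Q lies on both circle(D, 33.72) and circle(E, 28.8); the above-DC intersection is Q = (10.1, 32.2). T is the foot of the tangent from Q: T = (30.5, 13.4).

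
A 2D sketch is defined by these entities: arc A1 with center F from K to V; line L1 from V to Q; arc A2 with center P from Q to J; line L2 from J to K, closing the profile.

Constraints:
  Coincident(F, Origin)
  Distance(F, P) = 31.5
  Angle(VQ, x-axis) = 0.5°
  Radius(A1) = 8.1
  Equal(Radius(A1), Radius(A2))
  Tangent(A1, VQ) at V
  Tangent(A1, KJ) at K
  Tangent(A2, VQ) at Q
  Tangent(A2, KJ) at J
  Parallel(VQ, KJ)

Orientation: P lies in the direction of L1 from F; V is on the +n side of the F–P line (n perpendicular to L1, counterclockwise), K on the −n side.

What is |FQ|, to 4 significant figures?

32.52

The slot axis is L1's direction at 0.5°, so u = (cos 0.5°, sin 0.5°) = (1.000, 0.008727) and n = (−sin 0.5°, cos 0.5°) = (-0.008727, 1.000). F is at the origin and P lies 31.5 along u from F, so P = 31.5·u = (31.50, 0.2749). Tangency of A1 to both parallel lines with radius 8.1 puts V and K at F ± 8.1·n: V = (-0.07068, 8.100), K = (0.07068, -8.100). Equal radii place Q and J the same way about P: Q = P + 8.1·n = (31.43, 8.375), J = P − 8.1·n = (31.57, -7.825). Then |FQ| = |Q − F| = 32.52.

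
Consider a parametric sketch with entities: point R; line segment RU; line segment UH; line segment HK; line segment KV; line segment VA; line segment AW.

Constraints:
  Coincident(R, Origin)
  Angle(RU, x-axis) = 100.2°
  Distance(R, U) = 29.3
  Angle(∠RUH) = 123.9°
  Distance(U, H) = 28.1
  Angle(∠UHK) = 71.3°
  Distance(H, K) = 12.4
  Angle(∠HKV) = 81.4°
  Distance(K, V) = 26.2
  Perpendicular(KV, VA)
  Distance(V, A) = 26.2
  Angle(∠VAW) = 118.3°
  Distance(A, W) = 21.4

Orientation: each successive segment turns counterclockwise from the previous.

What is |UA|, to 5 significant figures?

26.835

R is at the origin; RU runs at 100.2° with length 29.3, so U = (-5.1886, 28.837). ∠RUH = 123.9° gives UH at 156.30° from the x-axis; with |UH| = 28.1, H = (-30.919, 40.132). ∠UHK = 71.3° gives HK at -95.000° from the x-axis; with |HK| = 12.4, K = (-31.999, 27.779). ∠HKV = 81.4° gives KV at 3.6000° from the x-axis; with |KV| = 26.2, V = (-5.8511, 29.424). KV is perpendicular to VA, so VA runs at 93.600°; with |VA| = 26.2, A = (-7.4962, 55.572). Then |UA| = |A − U| = 26.835.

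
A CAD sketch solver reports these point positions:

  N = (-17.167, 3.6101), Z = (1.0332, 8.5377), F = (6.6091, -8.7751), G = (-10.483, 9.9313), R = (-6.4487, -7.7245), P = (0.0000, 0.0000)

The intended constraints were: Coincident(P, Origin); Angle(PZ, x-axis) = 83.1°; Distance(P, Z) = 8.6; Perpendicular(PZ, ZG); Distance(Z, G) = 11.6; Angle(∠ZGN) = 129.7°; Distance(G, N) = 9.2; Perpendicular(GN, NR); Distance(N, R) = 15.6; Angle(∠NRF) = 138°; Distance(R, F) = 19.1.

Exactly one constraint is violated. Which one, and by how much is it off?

Distance(R, F) = 19.1 — off by 6.00.

P = (0.00, 0.00) ✓; PZ at 83.10° ✓; |PZ| = 8.600 ✓; ∠(PZ, ZG) = 90.00° ✓; |ZG| = 11.60 ✓; ∠ZGN = 129.7° ✓; |GN| = 9.200 ✓; ∠(GN, NR) = 90.00° ✓; |NR| = 15.60 ✓; ∠NRF = 138.0° ✓; |RF| = 13.10 ✗.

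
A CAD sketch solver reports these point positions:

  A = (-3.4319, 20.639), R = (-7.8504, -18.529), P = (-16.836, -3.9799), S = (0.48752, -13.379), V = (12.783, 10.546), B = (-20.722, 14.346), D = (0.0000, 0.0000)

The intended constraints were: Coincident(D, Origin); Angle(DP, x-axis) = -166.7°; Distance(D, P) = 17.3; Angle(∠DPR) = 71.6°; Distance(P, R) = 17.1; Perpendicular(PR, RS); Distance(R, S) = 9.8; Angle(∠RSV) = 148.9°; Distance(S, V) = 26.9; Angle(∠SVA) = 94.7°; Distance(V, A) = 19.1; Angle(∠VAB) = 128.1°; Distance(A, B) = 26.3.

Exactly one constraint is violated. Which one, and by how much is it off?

Distance(A, B) = 26.3 — off by 7.90.

D = (0.00, 0.00) ✓; DP at -166.7° ✓; |DP| = 17.30 ✓; ∠DPR = 71.60° ✓; |PR| = 17.10 ✓; ∠(PR, RS) = 90.00° ✓; |RS| = 9.800 ✓; ∠RSV = 148.9° ✓; |SV| = 26.90 ✓; ∠SVA = 94.70° ✓; |VA| = 19.10 ✓; ∠VAB = 128.1° ✓; |AB| = 18.40 ✗.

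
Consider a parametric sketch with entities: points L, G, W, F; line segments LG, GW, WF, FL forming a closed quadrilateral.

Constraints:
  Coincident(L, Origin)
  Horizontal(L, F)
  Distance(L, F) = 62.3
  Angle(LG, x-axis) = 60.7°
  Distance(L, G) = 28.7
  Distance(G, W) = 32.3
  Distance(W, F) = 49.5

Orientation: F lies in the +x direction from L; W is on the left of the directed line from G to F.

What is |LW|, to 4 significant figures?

59.64

Checks: |GW| = 32.30 ✓; |WF| = 49.50 ✓.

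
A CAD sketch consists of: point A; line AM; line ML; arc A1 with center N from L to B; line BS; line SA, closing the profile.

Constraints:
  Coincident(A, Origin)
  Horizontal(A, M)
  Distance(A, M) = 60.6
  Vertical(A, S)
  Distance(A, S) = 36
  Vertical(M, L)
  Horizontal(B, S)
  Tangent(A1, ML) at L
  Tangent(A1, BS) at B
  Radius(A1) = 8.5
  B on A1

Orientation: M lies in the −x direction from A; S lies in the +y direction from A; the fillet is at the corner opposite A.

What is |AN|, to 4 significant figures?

58.91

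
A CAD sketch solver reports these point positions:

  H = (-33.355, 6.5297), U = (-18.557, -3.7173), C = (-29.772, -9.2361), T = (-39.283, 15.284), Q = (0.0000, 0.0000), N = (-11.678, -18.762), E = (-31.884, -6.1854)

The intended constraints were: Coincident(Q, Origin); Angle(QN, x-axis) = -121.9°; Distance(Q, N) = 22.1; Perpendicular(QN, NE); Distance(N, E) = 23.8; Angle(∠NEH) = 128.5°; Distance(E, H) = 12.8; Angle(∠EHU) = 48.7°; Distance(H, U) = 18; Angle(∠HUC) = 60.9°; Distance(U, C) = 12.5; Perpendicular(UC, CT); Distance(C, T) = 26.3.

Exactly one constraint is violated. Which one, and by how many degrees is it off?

Perpendicular(UC, CT) — off by 5.00°.

Q = (0.00, 0.00) ✓; QN at -121.9° ✓; |QN| = 22.10 ✓; ∠(QN, NE) = 90.00° ✓; |NE| = 23.80 ✓; ∠NEH = 128.5° ✓; |EH| = 12.80 ✓; ∠EHU = 48.70° ✓; |HU| = 18.00 ✓; ∠HUC = 60.90° ✓; |UC| = 12.50 ✓; ∠(UC, CT) = 95.00° ✗; |CT| = 26.30 ✓.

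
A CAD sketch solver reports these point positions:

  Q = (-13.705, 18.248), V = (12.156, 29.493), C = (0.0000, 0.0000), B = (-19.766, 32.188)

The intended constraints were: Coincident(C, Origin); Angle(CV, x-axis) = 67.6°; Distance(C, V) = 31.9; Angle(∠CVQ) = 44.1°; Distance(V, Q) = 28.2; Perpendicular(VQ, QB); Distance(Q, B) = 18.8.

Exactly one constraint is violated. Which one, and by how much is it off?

Distance(Q, B) = 18.8 — off by 3.60.

C = (0.00, 0.00) ✓; CV at 67.60° ✓; |CV| = 31.90 ✓; ∠CVQ = 44.10° ✓; |VQ| = 28.20 ✓; ∠(VQ, QB) = 90.00° ✓; |QB| = 15.20 ✗.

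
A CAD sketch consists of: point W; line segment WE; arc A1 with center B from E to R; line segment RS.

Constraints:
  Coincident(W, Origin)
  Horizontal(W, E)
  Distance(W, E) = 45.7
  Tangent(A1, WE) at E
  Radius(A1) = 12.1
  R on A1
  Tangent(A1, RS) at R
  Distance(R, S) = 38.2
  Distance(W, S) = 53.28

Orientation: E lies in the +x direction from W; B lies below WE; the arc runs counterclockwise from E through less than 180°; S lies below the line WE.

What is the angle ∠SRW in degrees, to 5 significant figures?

93.015°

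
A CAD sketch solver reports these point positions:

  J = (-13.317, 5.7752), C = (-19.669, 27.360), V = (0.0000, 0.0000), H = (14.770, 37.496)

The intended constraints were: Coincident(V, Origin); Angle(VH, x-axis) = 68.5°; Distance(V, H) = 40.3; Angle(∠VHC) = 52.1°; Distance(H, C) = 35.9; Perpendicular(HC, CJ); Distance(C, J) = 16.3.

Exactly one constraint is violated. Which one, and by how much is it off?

Distance(C, J) = 16.3 — off by 6.20.

V = (0.00, 0.00) ✓; VH at 68.50° ✓; |VH| = 40.30 ✓; ∠VHC = 52.10° ✓; |HC| = 35.90 ✓; ∠(HC, CJ) = 90.00° ✓; |CJ| = 22.50 ✗.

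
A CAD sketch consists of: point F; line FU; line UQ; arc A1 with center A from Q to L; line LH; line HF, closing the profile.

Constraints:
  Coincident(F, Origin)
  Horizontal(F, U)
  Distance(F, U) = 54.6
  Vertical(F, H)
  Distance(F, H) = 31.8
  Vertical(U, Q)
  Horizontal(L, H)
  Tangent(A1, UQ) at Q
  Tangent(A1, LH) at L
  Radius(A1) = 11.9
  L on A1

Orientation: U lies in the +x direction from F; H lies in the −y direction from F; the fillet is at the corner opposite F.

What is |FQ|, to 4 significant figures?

58.11

F is at the origin; FU is horizontal with |FU| = 54.6 and U on the +x side, so U = (54.60, 0.000). FH is vertical with |FH| = 31.8 and H on the −y side, so H = (0.000, -31.80). The virtual corner opposite F is at (54.60, -31.80). The tangent condition forces AQ to be normal to UQ and since A1 is tangent to LH there, AL ⟂ LH, with radius 11.9, so the center A sits 11.9 in from both sides at A = (42.70, -19.90). That places the tangent points at Q = (54.60, -19.90) on UQ and L = (42.70, -31.80) on LH. Then |FQ| = |Q − F| = 58.11.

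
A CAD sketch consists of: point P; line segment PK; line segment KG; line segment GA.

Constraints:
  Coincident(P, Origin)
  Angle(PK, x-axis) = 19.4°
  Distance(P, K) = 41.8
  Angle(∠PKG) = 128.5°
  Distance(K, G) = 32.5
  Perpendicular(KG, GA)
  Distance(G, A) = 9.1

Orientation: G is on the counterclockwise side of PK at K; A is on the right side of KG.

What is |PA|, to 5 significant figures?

71.924

P is at the origin; PK runs at 19.4° with length 41.8, so K = 41.8·(cos 19.4°, sin 19.4°) = (39.427, 13.884). ∠PKG = 128.5°, so KG runs at 19.4° + (180° − 128.5°) = 70.900° from the x-axis; with |KG| = 32.5, G = K + 32.5·(cos 70.900°, sin 70.900°) = (50.061, 44.595). KG is perpendicular to GA; with |GA| = 9.1 on the right of KG, A = G + 9.1·(0.94495, -0.32722) = (58.660, 41.617). Then |PA| = |A − P| = 71.924.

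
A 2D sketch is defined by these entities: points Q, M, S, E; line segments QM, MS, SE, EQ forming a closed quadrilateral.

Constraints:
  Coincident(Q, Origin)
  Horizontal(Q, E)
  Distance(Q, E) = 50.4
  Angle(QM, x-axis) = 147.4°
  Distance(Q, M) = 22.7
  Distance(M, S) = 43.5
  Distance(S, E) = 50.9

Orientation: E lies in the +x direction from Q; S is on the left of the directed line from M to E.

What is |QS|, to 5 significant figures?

40.988

Checks: |MS| = 43.50 ✓; |SE| = 50.90 ✓.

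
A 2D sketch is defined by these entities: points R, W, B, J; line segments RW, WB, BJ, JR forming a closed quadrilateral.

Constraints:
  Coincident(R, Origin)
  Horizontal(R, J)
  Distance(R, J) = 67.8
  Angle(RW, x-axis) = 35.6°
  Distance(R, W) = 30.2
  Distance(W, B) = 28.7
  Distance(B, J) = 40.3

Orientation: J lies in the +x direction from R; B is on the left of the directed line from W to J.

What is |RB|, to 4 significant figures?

58.90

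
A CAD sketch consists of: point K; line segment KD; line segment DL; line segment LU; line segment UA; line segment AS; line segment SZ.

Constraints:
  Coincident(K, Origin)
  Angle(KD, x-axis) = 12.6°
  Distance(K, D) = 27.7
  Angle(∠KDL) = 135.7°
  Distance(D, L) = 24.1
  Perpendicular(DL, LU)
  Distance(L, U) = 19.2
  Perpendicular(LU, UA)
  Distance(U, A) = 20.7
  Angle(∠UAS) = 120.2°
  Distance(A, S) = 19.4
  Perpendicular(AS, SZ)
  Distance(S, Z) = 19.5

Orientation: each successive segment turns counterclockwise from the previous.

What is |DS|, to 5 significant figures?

6.8082

K is at the origin; KD runs at 12.6° with length 27.7, so D = (27.033, 6.0426). ∠KDL = 135.7° gives DL at 56.900° from the x-axis; with |DL| = 24.1, L = (40.194, 26.232). DL ⟂ LU, so LU runs at 146.90°; with |LU| = 19.2, U = (24.110, 36.717). The perpendicularity gives UA at right angles to LU, so UA runs at -123.10°; with |UA| = 20.7, A = (12.805, 19.376). ∠UAS = 120.2° gives AS at -63.300° from the x-axis; with |AS| = 19.4, S = (21.522, 2.0446). Then |DS| = |S − D| = 6.8082.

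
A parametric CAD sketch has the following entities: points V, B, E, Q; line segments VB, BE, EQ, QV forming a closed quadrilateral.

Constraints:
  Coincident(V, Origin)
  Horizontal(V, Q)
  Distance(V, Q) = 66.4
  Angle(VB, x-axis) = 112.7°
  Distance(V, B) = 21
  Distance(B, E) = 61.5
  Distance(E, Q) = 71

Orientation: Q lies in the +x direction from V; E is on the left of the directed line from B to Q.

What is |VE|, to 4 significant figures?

72.39

V is at the origin; V and Q share the same y with |VQ| = 66.4 and Q in +x, so Q = (66.4, 0). VB runs at 112.7° with |VB| = 21.0, so B = (-8.104, 19.37). E is determined by |BE| = 61.5 and |EQ| = 71.0 together: it lies at the intersection of circle(B, 61.5) and circle(Q, 71.0). With |BQ| = 76.98, the foot of the radical line on BQ is 30.32 from B and the perpendicular offset is √(61.5² − 30.32²) = 53.51. Taking the left-of-BQ solution: E = (34.70, 63.53).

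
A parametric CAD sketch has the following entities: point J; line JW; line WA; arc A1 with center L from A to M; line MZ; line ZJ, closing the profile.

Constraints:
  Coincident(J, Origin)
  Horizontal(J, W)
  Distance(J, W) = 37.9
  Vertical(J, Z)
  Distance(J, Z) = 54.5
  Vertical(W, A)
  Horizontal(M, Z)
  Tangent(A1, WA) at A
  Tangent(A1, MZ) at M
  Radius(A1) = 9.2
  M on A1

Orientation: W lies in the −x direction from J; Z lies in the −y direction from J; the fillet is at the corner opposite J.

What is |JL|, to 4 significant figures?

53.63

J is at the origin; JW is horizontal with |JW| = 37.9 and W on the −x side, so W = (-37.90, 0.000). JZ is vertical with |JZ| = 54.5 and Z on the −y side, so Z = (0.000, -54.50). The virtual corner opposite J is at (-37.90, -54.50). Tangency of A1 to WA means the radius LA is perpendicular to WA and since A1 is tangent to MZ there, LM ⟂ MZ, with radius 9.2, so the center L sits 9.2 in from both sides at L = (-28.70, -45.30). Then |JL| = |L − J| = 53.63.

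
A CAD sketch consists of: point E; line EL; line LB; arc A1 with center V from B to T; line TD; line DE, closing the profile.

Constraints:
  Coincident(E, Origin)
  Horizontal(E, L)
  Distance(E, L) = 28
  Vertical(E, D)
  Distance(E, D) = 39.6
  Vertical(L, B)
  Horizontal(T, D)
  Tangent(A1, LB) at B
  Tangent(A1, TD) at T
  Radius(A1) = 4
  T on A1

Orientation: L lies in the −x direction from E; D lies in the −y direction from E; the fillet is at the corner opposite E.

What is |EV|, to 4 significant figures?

42.93

E is at the origin; E and L share the same y with |EL| = 28.0 and L on the −x side, so L = (-28.00, 0.000). ED is vertical with |ED| = 39.6 and D on the −y side, so D = (0.000, -39.60). The virtual corner opposite E is at (-28.00, -39.60). Since A1 is tangent to LB there, VB ⟂ LB and since A1 is tangent to TD there, VT ⟂ TD, with radius 4.0, so the center V sits 4.0 in from both sides at V = (-24.00, -35.60). Then |EV| = |V − E| = 42.93.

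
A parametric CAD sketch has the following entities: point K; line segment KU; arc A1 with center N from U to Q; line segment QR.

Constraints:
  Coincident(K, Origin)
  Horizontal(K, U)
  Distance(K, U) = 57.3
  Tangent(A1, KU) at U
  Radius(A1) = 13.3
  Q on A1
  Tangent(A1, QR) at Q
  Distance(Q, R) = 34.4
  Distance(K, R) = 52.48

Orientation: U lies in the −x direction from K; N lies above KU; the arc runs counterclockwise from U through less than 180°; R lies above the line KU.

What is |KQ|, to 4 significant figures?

45.66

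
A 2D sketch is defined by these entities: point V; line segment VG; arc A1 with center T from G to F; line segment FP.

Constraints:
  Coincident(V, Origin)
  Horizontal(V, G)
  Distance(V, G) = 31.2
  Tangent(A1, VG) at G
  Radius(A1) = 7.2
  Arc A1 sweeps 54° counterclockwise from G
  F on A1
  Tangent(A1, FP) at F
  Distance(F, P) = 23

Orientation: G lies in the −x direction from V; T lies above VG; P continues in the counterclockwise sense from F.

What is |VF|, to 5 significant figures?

25.548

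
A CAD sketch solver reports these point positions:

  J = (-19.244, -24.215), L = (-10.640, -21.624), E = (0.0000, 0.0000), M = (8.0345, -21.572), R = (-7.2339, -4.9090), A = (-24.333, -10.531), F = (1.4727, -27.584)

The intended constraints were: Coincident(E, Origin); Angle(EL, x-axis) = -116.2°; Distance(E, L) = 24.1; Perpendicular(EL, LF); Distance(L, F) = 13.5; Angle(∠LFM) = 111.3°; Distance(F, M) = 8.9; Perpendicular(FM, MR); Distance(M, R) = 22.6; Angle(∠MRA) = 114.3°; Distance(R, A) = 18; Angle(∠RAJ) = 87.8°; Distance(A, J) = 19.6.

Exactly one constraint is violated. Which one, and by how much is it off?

Distance(A, J) = 19.6 — off by 5.00.

E = (0.00, 0.00) ✓; EL at -116.2° ✓; |EL| = 24.10 ✓; ∠(EL, LF) = 90.00° ✓; |LF| = 13.50 ✓; ∠LFM = 111.3° ✓; |FM| = 8.900 ✓; ∠(FM, MR) = 90.00° ✓; |MR| = 22.60 ✓; ∠MRA = 114.3° ✓; |RA| = 18.00 ✓; ∠RAJ = 87.80° ✓; |AJ| = 14.60 ✗.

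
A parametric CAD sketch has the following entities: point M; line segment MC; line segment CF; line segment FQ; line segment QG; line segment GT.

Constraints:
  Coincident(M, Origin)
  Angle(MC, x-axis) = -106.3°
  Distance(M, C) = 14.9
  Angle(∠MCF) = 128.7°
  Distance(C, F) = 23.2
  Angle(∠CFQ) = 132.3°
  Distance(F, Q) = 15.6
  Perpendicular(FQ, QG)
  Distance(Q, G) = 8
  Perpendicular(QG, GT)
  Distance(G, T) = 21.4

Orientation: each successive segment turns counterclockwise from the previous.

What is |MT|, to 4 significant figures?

25.02

M is at the origin; MC runs at -106.3° with length 14.9, so C = (-4.182, -14.30). ∠MCF = 128.7° gives CF at -55.00° from the x-axis; with |CF| = 23.2, F = (9.125, -33.31). ∠CFQ = 132.3° gives FQ at -7.300° from the x-axis; with |FQ| = 15.6, Q = (24.60, -35.29). FQ is perpendicular to QG, so QG runs at 82.70°; with |QG| = 8.0, G = (25.62, -27.35). The perpendicularity gives GT at right angles to QG, so GT runs at 172.7°; with |GT| = 21.4, T = (4.389, -24.63). Then |MT| = |T − M| = 25.02.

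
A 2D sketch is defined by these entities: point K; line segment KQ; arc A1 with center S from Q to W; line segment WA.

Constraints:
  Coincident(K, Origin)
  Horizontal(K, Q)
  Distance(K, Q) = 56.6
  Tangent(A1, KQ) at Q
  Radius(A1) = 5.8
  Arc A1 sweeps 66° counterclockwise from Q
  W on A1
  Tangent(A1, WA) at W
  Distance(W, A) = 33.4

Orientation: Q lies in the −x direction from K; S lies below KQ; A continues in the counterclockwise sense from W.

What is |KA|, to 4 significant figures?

82.77

K is at the origin; K and Q share the same y with |KQ| = 56.6 and Q on the −x side, so Q = (-56.60, 0.000). A1 meets KQ tangentially, so SQ is at right angles to KQ, so S = Q + (0, -5.8) = (-56.60, -5.800). On A1, Q sits at bearing 90° from S; a 66° counterclockwise sweep puts W at bearing 156°, so W = S + 5.8·(cos 156°, sin 156°) = (-61.90, -3.441). A1 meets WA tangentially, so SW is at right angles to WA, so WA runs along (−sin 156°, cos 156°); with |WA| = 33.4, A = (-75.48, -33.95). Then |KA| = |A − K| = 82.77.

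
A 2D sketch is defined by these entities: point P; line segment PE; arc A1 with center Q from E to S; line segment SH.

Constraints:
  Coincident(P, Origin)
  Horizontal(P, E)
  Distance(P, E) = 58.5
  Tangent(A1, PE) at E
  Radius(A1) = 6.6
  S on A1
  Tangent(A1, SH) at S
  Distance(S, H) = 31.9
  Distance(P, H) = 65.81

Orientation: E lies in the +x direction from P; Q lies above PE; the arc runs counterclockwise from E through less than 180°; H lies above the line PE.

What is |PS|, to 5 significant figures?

65.279

Checks: P.y = 0.00, E.y = 0.00 ✓; |QS| = 6.600 ✓; ∠(QS, SH) = 90.00° ✓; |SH| = 31.90 ✓; |PH| = 65.81 ✓.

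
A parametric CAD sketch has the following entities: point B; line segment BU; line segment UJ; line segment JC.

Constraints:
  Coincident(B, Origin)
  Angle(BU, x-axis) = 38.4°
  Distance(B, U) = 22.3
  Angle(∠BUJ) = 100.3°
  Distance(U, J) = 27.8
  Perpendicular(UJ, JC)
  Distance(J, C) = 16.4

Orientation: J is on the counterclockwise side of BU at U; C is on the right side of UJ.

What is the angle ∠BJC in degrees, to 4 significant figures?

124.6°

∠BUJ = 100.3°, so UJ runs at 38.4° + (180° − 100.3°) = 118.1° from the x-axis; with |UJ| = 27.8, J = U + 27.8·(cos 118.1°, sin 118.1°) = (4.382, 38.37). UJ ⟂ JC; with |JC| = 16.4 on the right of UJ, C = J + 16.4·(0.8821, 0.4710) = (18.85, 46.10). Then cos ∠BJC = JB·JC / (|JB||JC|), giving 124.6°.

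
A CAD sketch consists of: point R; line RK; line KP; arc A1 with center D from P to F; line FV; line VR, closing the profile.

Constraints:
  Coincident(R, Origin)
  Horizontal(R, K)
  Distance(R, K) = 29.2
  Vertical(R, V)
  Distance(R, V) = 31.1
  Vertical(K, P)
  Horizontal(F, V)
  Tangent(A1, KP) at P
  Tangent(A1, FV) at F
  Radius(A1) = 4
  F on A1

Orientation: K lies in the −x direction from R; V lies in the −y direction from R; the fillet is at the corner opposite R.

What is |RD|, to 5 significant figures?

37.006

R is at the origin; R and K share the same y with |RK| = 29.2 and K on the −x side, so K = (-29.200, 0.0000). R and V share the same x with |RV| = 31.1 and V on the −y side, so V = (0.0000, -31.100). The virtual corner opposite R is at (-29.200, -31.100). Since A1 is tangent to KP there, DP ⟂ KP and since A1 is tangent to FV there, DF ⟂ FV, with radius 4.0, so the center D sits 4.0 in from both sides at D = (-25.200, -27.100). Then |RD| = |D − R| = 37.006.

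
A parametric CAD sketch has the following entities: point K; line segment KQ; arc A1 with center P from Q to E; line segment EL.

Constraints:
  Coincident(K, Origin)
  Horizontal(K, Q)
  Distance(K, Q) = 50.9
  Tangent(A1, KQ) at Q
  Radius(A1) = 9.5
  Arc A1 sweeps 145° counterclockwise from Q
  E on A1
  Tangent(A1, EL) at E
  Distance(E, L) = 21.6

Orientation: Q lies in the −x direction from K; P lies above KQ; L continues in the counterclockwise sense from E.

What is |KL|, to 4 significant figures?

69.77

K is at the origin; KQ is horizontal with |KQ| = 50.9 and Q on the −x side, so Q = (-50.90, 0.000). Tangency of A1 to KQ means the radius PQ is perpendicular to KQ, so P = Q + (0, 9.5) = (-50.90, 9.500). On A1, Q sits at bearing -90° from P; a 145° counterclockwise sweep puts E at bearing 55°, so E = P + 9.5·(cos 55°, sin 55°) = (-45.45, 17.28). Since A1 is tangent to EL there, PE ⟂ EL, so EL runs along (−sin 55°, cos 55°); with |EL| = 21.6, L = (-63.14, 29.67). Then |KL| = |L − K| = 69.77.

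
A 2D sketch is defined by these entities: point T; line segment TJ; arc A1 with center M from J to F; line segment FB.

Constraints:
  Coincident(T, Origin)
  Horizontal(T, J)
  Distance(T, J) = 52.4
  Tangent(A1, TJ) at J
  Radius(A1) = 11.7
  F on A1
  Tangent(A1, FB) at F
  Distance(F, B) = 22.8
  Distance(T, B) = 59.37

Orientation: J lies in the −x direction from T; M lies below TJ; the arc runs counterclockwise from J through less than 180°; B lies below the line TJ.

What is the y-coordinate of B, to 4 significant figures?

-36.68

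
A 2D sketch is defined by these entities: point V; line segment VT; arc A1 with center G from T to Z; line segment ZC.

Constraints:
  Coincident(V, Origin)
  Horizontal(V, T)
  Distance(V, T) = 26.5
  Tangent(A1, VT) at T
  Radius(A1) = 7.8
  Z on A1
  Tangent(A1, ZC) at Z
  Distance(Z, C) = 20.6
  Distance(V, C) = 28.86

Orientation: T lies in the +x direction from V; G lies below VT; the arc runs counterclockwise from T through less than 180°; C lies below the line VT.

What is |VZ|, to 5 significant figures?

19.825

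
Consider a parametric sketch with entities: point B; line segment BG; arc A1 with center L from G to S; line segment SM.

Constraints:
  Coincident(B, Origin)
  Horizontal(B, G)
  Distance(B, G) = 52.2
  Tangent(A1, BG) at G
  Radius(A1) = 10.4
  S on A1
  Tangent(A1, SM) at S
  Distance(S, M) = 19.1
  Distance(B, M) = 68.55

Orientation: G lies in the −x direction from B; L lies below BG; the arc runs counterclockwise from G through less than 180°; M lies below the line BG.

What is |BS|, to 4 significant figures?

63.53

B is at the origin; B and G share the same y with |BG| = 52.2 and G on the −x side, so G = (-52.20, 0.000). Tangency of A1 to BG means the radius LG is perpendicular to BG, so L = G + (0, -10.4) = (-52.20, -10.40). Since LS ⟂ SM (tangency), |LM| = √(10.4² + 19.1²) = 21.75 regardless of where S sits on A1. So M lies on both circle(B, 68.55) and circle(L, 21.75); the below-BG intersection is M = (-61.64, -29.99). S is the foot of the tangent from M: S = (-62.59, -10.92).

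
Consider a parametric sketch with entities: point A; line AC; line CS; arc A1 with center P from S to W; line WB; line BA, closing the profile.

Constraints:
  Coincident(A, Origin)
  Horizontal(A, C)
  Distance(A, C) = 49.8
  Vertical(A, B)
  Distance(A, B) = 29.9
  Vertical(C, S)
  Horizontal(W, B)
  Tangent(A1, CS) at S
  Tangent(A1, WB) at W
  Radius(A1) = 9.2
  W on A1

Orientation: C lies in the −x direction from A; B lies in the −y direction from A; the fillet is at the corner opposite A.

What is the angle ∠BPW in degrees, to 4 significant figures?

77.23°

A is at the origin; A and C share the same y with |AC| = 49.8 and C on the −x side, so C = (-49.80, 0.000). AB is vertical with |AB| = 29.9 and B on the −y side, so B = (0.000, -29.90). The virtual corner opposite A is at (-49.80, -29.90). Tangency of A1 to CS means the radius PS is perpendicular to CS and tangency of A1 to WB means the radius PW is perpendicular to WB, with radius 9.2, so the center P sits 9.2 in from both sides at P = (-40.60, -20.70). That places the tangent points at S = (-49.80, -20.70) on CS and W = (-40.60, -29.90) on WB. Then cos ∠BPW = PB·PW / (|PB||PW|), giving 77.23°.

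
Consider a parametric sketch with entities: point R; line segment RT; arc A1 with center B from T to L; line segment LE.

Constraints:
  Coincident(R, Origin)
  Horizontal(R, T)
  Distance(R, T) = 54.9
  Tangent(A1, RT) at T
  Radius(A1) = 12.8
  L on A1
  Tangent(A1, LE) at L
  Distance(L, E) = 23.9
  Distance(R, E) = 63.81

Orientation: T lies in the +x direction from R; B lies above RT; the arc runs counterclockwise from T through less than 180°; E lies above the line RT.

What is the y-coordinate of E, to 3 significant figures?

39.5

R is at the origin; R and T share the same y with |RT| = 54.9 and T on the +x side, so T = (54.9, 0.00). The tangent condition forces BT to be normal to RT, so B = T + (0, 12.8) = (54.9, 12.8). Since BL ⟂ LE (tangency), |BE| = √(12.8² + 23.9²) = 27.1 regardless of where L sits on A1. So E lies on both circle(R, 63.81) and circle(B, 27.1); the above-RT intersection is E = (50.1, 39.5). L is the foot of the tangent from E: L = (64.9, 20.7).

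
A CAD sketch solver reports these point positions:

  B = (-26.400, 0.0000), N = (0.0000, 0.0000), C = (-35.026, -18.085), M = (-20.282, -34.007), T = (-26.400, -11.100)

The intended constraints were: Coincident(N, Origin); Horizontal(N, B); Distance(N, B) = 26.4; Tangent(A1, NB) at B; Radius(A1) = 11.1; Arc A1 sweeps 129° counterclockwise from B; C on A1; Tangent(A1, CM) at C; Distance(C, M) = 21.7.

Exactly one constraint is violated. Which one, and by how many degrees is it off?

Tangent(A1, CM) at C — off by 3.80°.

N = (0.00, 0.00) ✓; N.y = 0.00, B.y = 0.00 ✓; |NB| = 26.40 ✓; ∠(TB, BN) = 90.00° ✓; |TB| = 11.10 ✓; bearing(T→C) − bearing(T→B) = 129.0° ✓; |TC| = 11.10 ✓; ∠(TC, CM) = 86.20° ✗; |CM| = 21.70 ✓.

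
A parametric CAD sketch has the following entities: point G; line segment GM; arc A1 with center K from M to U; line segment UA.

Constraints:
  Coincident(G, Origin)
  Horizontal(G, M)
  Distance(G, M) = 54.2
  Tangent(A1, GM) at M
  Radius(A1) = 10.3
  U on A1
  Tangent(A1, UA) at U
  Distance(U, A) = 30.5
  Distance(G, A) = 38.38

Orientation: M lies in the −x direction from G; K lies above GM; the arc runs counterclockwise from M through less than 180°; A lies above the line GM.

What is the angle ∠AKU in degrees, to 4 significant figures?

71.34°

G is at the origin; G and M share the same y with |GM| = 54.2 and M on the −x side, so M = (-54.20, 0.000). Tangency of A1 to GM means the radius KM is perpendicular to GM, so K = M + (0, 10.3) = (-54.20, 10.30). Since KU ⟂ UA (tangency), |KA| = √(10.3² + 30.5²) = 32.19 regardless of where U sits on A1. So A lies on both circle(G, 38.38) and circle(K, 32.19); the above-GM intersection is A = (-26.91, 27.37). U is the foot of the tangent from A: U = (-46.23, 3.774).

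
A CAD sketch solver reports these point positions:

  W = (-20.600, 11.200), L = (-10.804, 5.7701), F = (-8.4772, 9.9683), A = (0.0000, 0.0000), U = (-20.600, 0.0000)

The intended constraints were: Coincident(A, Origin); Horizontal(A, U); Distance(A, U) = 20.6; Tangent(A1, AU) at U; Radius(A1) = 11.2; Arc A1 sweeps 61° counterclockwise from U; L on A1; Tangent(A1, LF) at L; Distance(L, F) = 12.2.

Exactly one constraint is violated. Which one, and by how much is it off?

Distance(L, F) = 12.2 — off by 7.40.

A = (0.00, 0.00) ✓; A.y = 0.00, U.y = 0.00 ✓; |AU| = 20.60 ✓; ∠(WU, UA) = 90.00° ✓; |WU| = 11.20 ✓; bearing(W→L) − bearing(W→U) = 61.00° ✓; |WL| = 11.20 ✓; ∠(WL, LF) = 90.00° ✓; |LF| = 4.800 ✗.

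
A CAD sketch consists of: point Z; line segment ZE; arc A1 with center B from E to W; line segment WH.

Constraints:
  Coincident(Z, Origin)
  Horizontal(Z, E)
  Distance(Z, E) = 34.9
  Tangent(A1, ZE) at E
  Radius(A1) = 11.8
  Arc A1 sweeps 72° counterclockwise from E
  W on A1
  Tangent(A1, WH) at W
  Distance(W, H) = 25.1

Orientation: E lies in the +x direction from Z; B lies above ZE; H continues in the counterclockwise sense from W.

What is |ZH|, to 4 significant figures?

62.68

Z is at the origin; Z and E share the same y with |ZE| = 34.9 and E on the +x side, so E = (34.90, 0.000). The tangent condition forces BE to be normal to ZE, so B = E + (0, 11.8) = (34.90, 11.80). On A1, E sits at bearing -90° from B; a 72° counterclockwise sweep puts W at bearing -18°, so W = B + 11.8·(cos -18°, sin -18°) = (46.12, 8.154). Since A1 is tangent to WH there, BW ⟂ WH, so WH runs along (−sin -18°, cos -18°); with |WH| = 25.1, H = (53.88, 32.03). Then |ZH| = |H − Z| = 62.68.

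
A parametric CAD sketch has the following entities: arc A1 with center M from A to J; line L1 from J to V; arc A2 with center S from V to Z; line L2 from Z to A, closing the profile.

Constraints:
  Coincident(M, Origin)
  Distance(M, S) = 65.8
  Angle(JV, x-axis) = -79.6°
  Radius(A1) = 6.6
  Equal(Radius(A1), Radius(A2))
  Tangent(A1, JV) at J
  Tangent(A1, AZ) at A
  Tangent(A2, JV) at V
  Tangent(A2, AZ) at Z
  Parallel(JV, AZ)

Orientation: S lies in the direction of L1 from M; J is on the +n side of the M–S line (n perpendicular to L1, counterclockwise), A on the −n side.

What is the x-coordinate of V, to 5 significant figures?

18.370

The slot axis is L1's direction at -79.6°, so u = (cos -79.6°, sin -79.6°) = (0.18052, -0.98357) and n = (−sin -79.6°, cos -79.6°) = (0.98357, 0.18052). M is at the origin and S lies 65.8 along u from M, so S = 65.8·u = (11.878, -64.719). Tangency of A1 to both parallel lines with radius 6.6 puts J and A at M ± 6.6·n: J = (6.4916, 1.1914), A = (-6.4916, -1.1914). Equal radii place V and Z the same way about S: V = S + 6.6·n = (18.370, -63.528), Z = S − 6.6·n = (5.3866, -65.910). So V.x = 18.370.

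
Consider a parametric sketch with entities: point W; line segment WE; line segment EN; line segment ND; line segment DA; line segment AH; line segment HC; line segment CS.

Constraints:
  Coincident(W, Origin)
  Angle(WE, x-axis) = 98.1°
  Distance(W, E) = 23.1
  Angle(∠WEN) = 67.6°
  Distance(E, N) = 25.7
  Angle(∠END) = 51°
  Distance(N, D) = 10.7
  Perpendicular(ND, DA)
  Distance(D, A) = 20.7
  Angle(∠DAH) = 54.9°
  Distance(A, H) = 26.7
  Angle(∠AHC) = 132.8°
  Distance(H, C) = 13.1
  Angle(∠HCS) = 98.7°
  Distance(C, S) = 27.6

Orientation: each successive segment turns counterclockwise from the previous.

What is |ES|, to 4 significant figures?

35.49

W is at the origin; WE runs at 98.1° with length 23.1, so E = (-3.255, 22.87). ∠WEN = 67.6° gives EN at -149.5° from the x-axis; with |EN| = 25.7, N = (-25.40, 9.826). ∠END = 51.0° gives ND at -20.50° from the x-axis; with |ND| = 10.7, D = (-15.38, 6.079). ND is perpendicular to DA, so DA runs at 69.50°; with |DA| = 20.7, A = (-8.127, 25.47). ∠DAH = 54.9° gives AH at -165.4° from the x-axis; with |AH| = 26.7, H = (-33.96, 18.74). ∠AHC = 132.8° gives HC at -118.2° from the x-axis; with |HC| = 13.1, C = (-40.16, 7.192). ∠HCS = 98.7° gives CS at -36.90° from the x-axis; with |CS| = 27.6, S = (-18.08, -9.379). Then |ES| = |S − E| = 35.49.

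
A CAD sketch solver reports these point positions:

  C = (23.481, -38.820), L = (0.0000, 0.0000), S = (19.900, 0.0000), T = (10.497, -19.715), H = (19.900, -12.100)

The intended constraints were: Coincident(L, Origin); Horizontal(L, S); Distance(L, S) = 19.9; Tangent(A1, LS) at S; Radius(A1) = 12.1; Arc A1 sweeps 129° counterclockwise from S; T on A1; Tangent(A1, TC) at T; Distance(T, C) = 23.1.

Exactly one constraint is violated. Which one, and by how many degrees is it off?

Tangent(A1, TC) at T — off by 4.80°.

L = (0.00, 0.00) ✓; L.y = 0.00, S.y = 0.00 ✓; |LS| = 19.90 ✓; ∠(HS, SL) = 90.00° ✓; |HS| = 12.10 ✓; bearing(H→T) − bearing(H→S) = 129.0° ✓; |HT| = 12.10 ✓; ∠(HT, TC) = 94.80° ✗; |TC| = 23.10 ✓.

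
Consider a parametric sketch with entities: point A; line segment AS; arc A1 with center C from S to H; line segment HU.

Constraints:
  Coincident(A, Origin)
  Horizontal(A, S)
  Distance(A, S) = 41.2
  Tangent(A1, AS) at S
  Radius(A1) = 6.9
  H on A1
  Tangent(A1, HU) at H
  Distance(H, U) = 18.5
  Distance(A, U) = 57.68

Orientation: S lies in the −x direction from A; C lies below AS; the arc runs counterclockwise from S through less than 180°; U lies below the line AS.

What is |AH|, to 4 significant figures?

48.08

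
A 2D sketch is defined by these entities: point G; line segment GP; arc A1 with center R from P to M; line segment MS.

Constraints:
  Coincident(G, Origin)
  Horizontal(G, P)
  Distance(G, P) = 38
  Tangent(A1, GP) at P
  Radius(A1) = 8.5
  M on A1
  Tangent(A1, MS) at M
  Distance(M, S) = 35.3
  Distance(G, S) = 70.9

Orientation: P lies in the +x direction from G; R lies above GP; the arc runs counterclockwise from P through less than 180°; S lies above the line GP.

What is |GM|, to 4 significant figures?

45.99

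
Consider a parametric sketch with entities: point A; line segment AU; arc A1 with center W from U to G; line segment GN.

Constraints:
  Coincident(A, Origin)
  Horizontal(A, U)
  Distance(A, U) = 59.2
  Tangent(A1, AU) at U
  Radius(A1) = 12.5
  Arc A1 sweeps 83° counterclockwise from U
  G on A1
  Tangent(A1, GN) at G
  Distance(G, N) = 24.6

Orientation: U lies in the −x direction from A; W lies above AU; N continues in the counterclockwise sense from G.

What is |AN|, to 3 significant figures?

56.3

A is at the origin; AU is horizontal with |AU| = 59.2 and U on the −x side, so U = (-59.2, 0.00). Tangency of A1 to AU means the radius WU is perpendicular to AU, so W = U + (0, 12.5) = (-59.2, 12.5). On A1, U sits at bearing -90° from W; an 83° counterclockwise sweep puts G at bearing -7°, so G = W + 12.5·(cos -7°, sin -7°) = (-46.8, 11.0). Tangency of A1 to GN means the radius WG is perpendicular to GN, so GN runs along (−sin -7°, cos -7°); with |GN| = 24.6, N = (-43.8, 35.4). Then |AN| = |N − A| = 56.3.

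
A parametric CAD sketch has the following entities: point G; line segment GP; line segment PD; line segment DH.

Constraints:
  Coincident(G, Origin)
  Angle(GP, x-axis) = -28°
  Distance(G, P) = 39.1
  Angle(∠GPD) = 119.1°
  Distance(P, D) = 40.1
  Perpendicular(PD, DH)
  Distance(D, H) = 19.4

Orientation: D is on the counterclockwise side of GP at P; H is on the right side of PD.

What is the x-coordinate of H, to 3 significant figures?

78.7

G is at the origin; GP runs at -28.0° with length 39.1, so P = 39.1·(cos -28.0°, sin -28.0°) = (34.5, -18.4). ∠GPD = 119.1°, so PD runs at -28.0° + (180° − 119.1°) = 32.9° from the x-axis; with |PD| = 40.1, D = P + 40.1·(cos 32.9°, sin 32.9°) = (68.2, 3.42). The perpendicularity gives DH at right angles to PD; with |DH| = 19.4 on the right of PD, H = D + 19.4·(0.543, -0.840) = (78.7, -12.9). So H.x = 78.7.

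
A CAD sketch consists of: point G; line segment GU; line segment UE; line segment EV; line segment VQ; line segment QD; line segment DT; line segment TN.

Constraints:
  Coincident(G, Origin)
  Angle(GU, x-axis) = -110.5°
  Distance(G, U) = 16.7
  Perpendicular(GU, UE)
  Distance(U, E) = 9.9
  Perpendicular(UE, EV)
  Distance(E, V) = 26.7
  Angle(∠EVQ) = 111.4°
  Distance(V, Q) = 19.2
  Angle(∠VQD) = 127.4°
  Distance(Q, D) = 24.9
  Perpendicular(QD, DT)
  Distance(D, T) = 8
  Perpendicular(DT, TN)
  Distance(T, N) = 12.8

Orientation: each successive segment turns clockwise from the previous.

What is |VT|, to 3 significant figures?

37.3

∠VQD = 127.4° gives QD at -51.7° from the x-axis; with |QD| = 24.9, D = (28.9, -6.41). The perpendicularity gives DT at right angles to QD, so DT runs at -142°; with |DT| = 8.0, T = (22.6, -11.4). Then |VT| = |T − V| = 37.3.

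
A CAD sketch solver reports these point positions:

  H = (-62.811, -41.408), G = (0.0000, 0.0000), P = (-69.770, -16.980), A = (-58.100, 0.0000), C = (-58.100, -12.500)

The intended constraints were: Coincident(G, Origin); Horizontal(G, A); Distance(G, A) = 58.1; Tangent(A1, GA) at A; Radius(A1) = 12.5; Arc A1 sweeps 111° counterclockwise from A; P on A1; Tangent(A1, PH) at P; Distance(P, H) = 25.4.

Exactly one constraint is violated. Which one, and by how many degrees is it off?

Tangent(A1, PH) at P — off by 5.10°.

G = (0.00, 0.00) ✓; G.y = 0.00, A.y = 0.00 ✓; |GA| = 58.10 ✓; ∠(CA, AG) = 90.00° ✓; |CA| = 12.50 ✓; bearing(C→P) − bearing(C→A) = 111.0° ✓; |CP| = 12.50 ✓; ∠(CP, PH) = 95.10° ✗; |PH| = 25.40 ✓.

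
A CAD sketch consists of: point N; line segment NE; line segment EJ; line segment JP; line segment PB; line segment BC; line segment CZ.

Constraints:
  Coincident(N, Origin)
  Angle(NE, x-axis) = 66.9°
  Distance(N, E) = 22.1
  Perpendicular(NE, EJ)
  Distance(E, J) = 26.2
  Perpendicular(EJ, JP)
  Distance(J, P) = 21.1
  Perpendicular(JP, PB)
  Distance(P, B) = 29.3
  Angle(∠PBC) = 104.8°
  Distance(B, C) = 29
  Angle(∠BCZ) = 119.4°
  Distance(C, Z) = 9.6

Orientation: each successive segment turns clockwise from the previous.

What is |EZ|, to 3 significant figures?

14.1

N is at the origin; NE runs at 66.9° with length 22.1, so E = (8.67, 20.3). The perpendicularity gives EJ at right angles to NE, so EJ runs at -23.1°; with |EJ| = 26.2, J = (32.8, 10.0). The perpendicularity gives JP at right angles to EJ, so JP runs at -113°; with |JP| = 21.1, P = (24.5, -9.36). The perpendicularity gives PB at right angles to JP, so PB runs at 157°; with |PB| = 29.3, B = (-2.46, 2.14). ∠PBC = 104.8° gives BC at 81.7° from the x-axis; with |BC| = 29.0, C = (1.73, 30.8). ∠BCZ = 119.4° gives CZ at 21.1° from the x-axis; with |CZ| = 9.6, Z = (10.7, 34.3). Then |EZ| = |Z − E| = 14.1.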